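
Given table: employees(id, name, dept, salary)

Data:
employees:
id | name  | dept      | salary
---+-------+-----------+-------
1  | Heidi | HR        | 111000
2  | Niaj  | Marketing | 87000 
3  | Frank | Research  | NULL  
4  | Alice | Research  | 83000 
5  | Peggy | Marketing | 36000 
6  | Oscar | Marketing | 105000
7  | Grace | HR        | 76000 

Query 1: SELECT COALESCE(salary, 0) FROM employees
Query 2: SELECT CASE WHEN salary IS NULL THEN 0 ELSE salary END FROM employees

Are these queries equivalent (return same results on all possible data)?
Yes, equivalent

Both queries return: [(0,), (36000,), (76000,), (83000,), (87000,), (105000,), (111000,)]

Reason: COALESCE vs CASE for NULL handling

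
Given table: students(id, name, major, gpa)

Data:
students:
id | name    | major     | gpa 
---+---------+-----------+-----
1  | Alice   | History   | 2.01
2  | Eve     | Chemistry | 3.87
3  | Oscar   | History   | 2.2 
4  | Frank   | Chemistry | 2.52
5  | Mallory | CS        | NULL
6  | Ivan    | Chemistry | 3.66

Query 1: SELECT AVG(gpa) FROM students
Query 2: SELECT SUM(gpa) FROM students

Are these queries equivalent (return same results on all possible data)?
No, not equivalent

Query 1 returns: [(2.852,)]
Query 2 returns: [(14.26,)]

Reason: AVG vs SUM give different aggregate values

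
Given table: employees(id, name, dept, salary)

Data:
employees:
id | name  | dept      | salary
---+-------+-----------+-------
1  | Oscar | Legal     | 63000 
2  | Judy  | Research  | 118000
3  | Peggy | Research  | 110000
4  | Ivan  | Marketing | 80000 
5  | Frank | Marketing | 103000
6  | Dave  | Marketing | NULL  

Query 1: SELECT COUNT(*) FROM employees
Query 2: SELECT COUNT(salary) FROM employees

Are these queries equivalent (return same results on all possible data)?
No, not equivalent

Query 1 returns: [(6,)]
Query 2 returns: [(5,)]

Reason: COUNT(*) includes NULLs, COUNT(column) excludes them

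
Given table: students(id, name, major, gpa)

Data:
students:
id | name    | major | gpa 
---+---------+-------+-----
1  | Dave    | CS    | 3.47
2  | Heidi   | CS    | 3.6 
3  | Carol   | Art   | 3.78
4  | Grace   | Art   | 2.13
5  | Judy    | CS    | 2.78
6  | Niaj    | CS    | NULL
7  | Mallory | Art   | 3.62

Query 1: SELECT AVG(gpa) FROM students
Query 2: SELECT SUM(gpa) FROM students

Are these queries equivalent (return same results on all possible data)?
No, not equivalent

Query 1 returns: [(3.23,)]
Query 2 returns: [(19.38,)]

Reason: AVG vs SUM give different aggregate values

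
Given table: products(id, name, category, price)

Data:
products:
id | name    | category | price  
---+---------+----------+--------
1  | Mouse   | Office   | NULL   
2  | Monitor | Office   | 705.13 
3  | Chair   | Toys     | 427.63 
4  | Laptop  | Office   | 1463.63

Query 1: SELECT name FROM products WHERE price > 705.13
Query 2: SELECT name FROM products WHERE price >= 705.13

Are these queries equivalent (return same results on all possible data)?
No, not equivalent

Query 1 returns: [('Laptop',)]
Query 2 returns: [('Monitor',), ('Laptop',)]

Reason: > vs >= gives different results when price = 705.13 exists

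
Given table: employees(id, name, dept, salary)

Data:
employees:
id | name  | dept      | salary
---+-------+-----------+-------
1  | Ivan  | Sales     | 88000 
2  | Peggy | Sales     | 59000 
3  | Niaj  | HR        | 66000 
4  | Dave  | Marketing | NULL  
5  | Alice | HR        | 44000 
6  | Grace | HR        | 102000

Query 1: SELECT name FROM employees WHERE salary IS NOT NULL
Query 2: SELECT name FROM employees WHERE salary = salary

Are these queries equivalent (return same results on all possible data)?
Yes, equivalent

Both queries return: [('Alice',), ('Grace',), ('Ivan',), ('Niaj',), ('Peggy',)]

Reason: IS NOT NULL vs self-equality (both exclude NULLs)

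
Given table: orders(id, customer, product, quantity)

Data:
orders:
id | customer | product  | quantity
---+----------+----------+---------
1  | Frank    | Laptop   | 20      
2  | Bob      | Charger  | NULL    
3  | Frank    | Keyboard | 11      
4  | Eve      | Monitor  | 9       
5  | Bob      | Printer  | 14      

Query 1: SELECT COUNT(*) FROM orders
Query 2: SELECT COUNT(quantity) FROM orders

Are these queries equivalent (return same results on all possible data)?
No, not equivalent

Query 1 returns: [(5,)]
Query 2 returns: [(4,)]

Reason: COUNT(*) includes NULLs, COUNT(column) excludes them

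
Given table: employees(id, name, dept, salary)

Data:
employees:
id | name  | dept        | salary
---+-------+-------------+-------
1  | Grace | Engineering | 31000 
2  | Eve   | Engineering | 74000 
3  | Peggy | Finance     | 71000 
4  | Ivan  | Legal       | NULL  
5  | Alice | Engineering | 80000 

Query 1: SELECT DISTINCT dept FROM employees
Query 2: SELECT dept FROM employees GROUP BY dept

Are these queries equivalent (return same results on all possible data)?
Yes, equivalent

Both queries return: [('Engineering',), ('Finance',), ('Legal',)]

Reason: Both get unique depts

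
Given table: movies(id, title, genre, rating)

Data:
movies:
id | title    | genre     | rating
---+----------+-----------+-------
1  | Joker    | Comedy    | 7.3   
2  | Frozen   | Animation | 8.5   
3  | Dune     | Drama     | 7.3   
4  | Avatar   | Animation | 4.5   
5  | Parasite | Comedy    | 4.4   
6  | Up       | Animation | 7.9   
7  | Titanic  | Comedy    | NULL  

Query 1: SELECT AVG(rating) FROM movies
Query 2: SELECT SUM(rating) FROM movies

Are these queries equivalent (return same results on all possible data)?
No, not equivalent

Query 1 returns: [(6.6499999999999995,)]
Query 2 returns: [(39.9,)]

Reason: AVG vs SUM give different aggregate values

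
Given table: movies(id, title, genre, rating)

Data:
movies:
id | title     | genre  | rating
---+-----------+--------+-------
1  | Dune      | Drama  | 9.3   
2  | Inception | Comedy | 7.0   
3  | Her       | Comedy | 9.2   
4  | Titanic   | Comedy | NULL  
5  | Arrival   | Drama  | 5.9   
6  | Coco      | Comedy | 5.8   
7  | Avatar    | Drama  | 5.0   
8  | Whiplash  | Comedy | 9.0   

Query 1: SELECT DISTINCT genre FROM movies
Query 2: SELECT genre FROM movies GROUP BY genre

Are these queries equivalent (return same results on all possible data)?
Yes, equivalent

Both queries return: [('Comedy',), ('Drama',)]

Reason: Both get unique genres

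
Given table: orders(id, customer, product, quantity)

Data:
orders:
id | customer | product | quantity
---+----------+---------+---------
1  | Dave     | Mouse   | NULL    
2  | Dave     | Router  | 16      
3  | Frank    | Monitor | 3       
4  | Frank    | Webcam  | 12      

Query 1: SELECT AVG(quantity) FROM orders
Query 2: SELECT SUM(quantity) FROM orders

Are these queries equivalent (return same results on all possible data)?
No, not equivalent

Query 1 returns: [(10.333333333333334,)]
Query 2 returns: [(31,)]

Reason: AVG vs SUM give different aggregate values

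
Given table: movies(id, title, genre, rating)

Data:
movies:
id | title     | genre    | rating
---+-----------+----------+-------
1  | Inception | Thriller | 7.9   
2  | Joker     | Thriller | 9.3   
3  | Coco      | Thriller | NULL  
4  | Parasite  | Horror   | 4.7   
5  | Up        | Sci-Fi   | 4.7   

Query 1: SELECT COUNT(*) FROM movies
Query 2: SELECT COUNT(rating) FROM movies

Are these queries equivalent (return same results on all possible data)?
No, not equivalent

Query 1 returns: [(5,)]
Query 2 returns: [(4,)]

Reason: COUNT(*) includes NULLs, COUNT(column) excludes them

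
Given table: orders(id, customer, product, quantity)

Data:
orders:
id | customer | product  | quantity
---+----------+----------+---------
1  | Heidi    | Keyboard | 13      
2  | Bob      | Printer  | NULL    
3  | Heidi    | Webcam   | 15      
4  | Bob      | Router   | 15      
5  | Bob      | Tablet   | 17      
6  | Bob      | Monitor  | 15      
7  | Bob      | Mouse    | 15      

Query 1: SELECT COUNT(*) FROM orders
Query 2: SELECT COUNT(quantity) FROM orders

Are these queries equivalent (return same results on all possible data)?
No, not equivalent

Query 1 returns: [(7,)]
Query 2 returns: [(6,)]

Reason: COUNT(*) includes NULLs, COUNT(column) excludes them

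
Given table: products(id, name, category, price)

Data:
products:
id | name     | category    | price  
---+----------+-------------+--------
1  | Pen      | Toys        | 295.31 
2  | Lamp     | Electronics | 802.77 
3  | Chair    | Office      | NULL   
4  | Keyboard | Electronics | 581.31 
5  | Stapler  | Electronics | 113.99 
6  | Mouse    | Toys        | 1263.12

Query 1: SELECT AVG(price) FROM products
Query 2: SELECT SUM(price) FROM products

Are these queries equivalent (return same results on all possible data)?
No, not equivalent

Query 1 returns: [(611.3,)]
Query 2 returns: [(3056.5,)]

Reason: AVG vs SUM give different aggregate values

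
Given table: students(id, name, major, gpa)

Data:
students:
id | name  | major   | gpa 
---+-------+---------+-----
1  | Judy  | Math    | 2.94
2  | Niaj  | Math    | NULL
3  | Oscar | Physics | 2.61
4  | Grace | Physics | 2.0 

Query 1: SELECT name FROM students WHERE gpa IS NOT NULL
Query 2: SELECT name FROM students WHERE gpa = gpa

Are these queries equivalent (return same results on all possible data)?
Yes, equivalent

Both queries return: [('Grace',), ('Judy',), ('Oscar',)]

Reason: IS NOT NULL vs self-equality (both exclude NULLs)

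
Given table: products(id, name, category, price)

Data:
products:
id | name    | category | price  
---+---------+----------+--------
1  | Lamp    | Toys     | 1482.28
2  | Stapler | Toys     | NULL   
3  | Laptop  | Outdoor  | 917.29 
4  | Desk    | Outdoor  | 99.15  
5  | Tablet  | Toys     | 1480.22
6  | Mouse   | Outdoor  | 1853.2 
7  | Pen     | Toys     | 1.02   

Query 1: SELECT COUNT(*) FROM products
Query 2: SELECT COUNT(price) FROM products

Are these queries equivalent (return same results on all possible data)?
No, not equivalent

Query 1 returns: [(7,)]
Query 2 returns: [(6,)]

Reason: COUNT(*) includes NULLs, COUNT(column) excludes them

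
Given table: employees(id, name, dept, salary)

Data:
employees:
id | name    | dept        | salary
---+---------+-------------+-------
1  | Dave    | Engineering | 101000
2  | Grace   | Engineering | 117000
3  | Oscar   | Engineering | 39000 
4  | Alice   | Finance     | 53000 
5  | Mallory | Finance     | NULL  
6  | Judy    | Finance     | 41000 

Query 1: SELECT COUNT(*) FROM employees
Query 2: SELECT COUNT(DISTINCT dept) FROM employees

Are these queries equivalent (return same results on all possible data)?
No, not equivalent

Query 1 returns: [(6,)]
Query 2 returns: [(2,)]

Reason: COUNT(*) counts rows, COUNT(DISTINCT dept) counts unique depts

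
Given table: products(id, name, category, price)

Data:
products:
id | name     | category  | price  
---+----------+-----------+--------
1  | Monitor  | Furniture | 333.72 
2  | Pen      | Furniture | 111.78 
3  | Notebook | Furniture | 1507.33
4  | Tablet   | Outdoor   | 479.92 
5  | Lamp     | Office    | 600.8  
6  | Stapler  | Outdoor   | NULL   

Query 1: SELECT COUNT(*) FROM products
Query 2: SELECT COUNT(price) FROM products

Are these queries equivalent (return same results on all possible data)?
No, not equivalent

Query 1 returns: [(6,)]
Query 2 returns: [(5,)]

Reason: COUNT(*) includes NULLs, COUNT(column) excludes them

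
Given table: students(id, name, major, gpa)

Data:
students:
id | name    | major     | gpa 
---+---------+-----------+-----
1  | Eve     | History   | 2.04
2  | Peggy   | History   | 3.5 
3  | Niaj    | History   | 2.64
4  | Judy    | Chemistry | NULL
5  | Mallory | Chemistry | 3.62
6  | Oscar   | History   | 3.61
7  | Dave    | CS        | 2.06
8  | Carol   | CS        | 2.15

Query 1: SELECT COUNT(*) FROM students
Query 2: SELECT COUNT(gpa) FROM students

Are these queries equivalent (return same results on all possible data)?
No, not equivalent

Query 1 returns: [(8,)]
Query 2 returns: [(7,)]

Reason: COUNT(*) includes NULLs, COUNT(column) excludes them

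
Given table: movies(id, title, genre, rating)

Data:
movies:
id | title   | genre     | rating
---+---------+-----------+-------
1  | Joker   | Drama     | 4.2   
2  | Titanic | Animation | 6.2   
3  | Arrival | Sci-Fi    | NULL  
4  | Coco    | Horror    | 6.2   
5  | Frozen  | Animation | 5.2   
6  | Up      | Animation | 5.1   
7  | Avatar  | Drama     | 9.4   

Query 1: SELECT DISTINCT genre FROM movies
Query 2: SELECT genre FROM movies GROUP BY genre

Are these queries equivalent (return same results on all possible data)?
Yes, equivalent

Both queries return: [('Animation',), ('Drama',), ('Horror',), ('Sci-Fi',)]

Reason: Both get unique genres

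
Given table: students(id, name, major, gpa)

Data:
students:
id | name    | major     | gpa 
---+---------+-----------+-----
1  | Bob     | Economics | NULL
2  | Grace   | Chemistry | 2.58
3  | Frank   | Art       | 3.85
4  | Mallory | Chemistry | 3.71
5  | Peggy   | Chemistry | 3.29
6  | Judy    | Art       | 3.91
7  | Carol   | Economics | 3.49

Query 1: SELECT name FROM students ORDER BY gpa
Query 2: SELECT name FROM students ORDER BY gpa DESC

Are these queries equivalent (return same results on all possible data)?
No, not equivalent

Query 1 returns: [('Bob',), ('Grace',), ('Peggy',), ('Carol',), ('Mallory',), ('Frank',), ('Judy',)]
Query 2 returns: [('Judy',), ('Frank',), ('Mallory',), ('Carol',), ('Peggy',), ('Grace',), ('Bob',)]

Reason: ASC vs DESC gives opposite ordering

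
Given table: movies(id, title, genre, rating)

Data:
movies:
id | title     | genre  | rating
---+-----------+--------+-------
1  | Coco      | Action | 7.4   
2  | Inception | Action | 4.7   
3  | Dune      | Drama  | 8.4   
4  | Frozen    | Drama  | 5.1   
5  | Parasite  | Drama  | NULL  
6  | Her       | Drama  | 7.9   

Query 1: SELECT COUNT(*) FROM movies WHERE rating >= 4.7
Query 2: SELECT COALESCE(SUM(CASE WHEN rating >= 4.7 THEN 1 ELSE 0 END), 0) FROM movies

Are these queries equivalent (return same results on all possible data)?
Yes, equivalent

Both queries return: [(5,)]

Reason: COUNT with WHERE vs conditional SUM (COALESCE handles empty-table NULL)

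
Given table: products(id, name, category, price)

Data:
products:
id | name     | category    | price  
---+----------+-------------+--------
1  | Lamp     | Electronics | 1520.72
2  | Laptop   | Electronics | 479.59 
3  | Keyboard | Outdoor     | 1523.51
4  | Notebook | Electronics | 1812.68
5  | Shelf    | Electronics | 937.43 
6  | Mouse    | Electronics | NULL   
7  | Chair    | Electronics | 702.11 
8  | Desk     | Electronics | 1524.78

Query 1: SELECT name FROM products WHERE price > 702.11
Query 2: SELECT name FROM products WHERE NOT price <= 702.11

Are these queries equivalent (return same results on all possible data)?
Yes, equivalent

Both queries return: [('Desk',), ('Keyboard',), ('Lamp',), ('Notebook',), ('Shelf',)]

Reason: Both filter price > 702.11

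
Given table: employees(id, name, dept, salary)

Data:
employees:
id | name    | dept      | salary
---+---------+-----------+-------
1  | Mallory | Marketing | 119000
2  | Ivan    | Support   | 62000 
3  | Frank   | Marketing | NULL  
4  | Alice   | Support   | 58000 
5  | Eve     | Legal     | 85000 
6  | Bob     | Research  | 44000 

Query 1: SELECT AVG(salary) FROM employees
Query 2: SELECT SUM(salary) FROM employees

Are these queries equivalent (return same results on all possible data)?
No, not equivalent

Query 1 returns: [(73600.0,)]
Query 2 returns: [(368000,)]

Reason: AVG vs SUM give different aggregate values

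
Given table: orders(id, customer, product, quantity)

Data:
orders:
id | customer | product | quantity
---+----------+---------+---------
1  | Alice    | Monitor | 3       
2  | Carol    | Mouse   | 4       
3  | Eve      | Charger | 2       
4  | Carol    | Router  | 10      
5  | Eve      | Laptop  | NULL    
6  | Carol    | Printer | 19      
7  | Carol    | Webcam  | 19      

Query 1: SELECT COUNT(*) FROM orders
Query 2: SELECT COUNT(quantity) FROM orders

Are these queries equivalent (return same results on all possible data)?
No, not equivalent

Query 1 returns: [(7,)]
Query 2 returns: [(6,)]

Reason: COUNT(*) includes NULLs, COUNT(column) excludes them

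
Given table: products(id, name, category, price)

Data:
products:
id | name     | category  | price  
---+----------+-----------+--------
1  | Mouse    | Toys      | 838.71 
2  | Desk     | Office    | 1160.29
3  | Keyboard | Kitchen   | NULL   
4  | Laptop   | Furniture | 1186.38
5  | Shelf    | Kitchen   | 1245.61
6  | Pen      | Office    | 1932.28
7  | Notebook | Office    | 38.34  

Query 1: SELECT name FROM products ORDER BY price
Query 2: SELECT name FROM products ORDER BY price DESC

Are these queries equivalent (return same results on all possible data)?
No, not equivalent

Query 1 returns: [('Keyboard',), ('Notebook',), ('Mouse',), ('Desk',), ('Laptop',), ('Shelf',), ('Pen',)]
Query 2 returns: [('Pen',), ('Shelf',), ('Laptop',), ('Desk',), ('Mouse',), ('Notebook',), ('Keyboard',)]

Reason: ASC vs DESC gives opposite ordering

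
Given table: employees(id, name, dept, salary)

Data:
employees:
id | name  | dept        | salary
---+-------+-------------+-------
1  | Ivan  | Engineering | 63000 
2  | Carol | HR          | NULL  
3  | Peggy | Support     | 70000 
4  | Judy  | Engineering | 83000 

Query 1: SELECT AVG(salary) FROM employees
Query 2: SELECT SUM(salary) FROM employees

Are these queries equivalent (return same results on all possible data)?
No, not equivalent

Query 1 returns: [(72000.0,)]
Query 2 returns: [(216000,)]

Reason: AVG vs SUM give different aggregate values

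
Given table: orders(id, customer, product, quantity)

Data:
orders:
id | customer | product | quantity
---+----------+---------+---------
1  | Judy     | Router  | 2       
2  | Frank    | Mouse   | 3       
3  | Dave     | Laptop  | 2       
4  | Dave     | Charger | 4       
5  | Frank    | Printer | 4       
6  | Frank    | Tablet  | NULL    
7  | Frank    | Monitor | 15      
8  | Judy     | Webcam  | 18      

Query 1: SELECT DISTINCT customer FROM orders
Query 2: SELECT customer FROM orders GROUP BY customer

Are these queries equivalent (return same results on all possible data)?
Yes, equivalent

Both queries return: [('Dave',), ('Frank',), ('Judy',)]

Reason: Both get unique customers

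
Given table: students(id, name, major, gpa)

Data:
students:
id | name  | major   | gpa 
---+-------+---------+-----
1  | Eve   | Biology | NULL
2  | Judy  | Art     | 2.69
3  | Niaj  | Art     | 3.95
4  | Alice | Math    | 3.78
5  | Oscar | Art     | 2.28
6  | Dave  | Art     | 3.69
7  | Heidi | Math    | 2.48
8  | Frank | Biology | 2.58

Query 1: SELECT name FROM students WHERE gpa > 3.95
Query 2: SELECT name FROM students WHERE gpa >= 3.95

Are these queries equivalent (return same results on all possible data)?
No, not equivalent

Query 1 returns: []
Query 2 returns: [('Niaj',)]

Reason: > vs >= gives different results when gpa = 3.95 exists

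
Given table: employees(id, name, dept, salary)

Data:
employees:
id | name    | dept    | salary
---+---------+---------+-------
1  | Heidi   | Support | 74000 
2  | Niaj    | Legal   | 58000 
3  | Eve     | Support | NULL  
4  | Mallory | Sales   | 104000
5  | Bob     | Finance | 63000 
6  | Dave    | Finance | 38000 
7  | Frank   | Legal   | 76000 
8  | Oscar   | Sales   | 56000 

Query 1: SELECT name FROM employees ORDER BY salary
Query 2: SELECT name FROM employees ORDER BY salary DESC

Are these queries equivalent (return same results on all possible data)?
No, not equivalent

Query 1 returns: [('Eve',), ('Dave',), ('Oscar',), ('Niaj',), ('Bob',), ('Heidi',), ('Frank',), ('Mallory',)]
Query 2 returns: [('Mallory',), ('Frank',), ('Heidi',), ('Bob',), ('Niaj',), ('Oscar',), ('Dave',), ('Eve',)]

Reason: ASC vs DESC gives opposite ordering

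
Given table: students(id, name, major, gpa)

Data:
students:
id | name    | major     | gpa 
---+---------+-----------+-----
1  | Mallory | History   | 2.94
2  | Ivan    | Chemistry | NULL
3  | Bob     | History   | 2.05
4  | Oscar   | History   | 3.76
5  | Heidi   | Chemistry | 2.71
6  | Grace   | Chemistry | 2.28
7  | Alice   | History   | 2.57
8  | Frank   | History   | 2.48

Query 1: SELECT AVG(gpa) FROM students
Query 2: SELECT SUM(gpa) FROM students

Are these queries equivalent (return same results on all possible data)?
No, not equivalent

Query 1 returns: [(2.684285714285714,)]
Query 2 returns: [(18.79,)]

Reason: AVG vs SUM give different aggregate values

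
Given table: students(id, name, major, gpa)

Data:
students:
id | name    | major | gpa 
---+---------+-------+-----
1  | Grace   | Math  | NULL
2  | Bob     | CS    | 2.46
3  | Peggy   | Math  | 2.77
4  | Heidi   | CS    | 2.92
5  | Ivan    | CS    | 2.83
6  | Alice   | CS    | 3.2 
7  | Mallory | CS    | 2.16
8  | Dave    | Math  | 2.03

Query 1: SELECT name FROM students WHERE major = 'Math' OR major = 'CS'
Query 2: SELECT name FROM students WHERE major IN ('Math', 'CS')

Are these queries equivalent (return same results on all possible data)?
Yes, equivalent

Both queries return: [('Alice',), ('Bob',), ('Dave',), ('Grace',), ('Heidi',), ('Ivan',), ('Mallory',), ('Peggy',)]

Reason: OR vs IN are equivalent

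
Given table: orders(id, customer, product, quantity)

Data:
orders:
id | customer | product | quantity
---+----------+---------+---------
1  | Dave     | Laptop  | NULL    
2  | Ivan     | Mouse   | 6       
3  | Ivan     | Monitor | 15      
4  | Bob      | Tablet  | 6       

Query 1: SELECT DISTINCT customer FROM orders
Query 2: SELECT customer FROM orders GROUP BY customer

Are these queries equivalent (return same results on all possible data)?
Yes, equivalent

Both queries return: [('Bob',), ('Dave',), ('Ivan',)]

Reason: Both get unique customers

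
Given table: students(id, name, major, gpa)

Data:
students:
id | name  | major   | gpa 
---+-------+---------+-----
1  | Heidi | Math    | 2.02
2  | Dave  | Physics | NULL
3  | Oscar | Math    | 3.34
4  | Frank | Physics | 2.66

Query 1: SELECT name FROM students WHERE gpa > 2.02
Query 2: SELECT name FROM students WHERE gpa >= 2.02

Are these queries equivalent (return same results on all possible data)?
No, not equivalent

Query 1 returns: [('Oscar',), ('Frank',)]
Query 2 returns: [('Heidi',), ('Oscar',), ('Frank',)]

Reason: > vs >= gives different results when gpa = 2.02 exists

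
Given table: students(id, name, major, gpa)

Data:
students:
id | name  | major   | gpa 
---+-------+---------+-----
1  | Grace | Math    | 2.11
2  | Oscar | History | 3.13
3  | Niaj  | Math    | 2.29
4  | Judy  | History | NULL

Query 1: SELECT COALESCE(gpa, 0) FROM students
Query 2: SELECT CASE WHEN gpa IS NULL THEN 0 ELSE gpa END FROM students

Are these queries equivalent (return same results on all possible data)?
Yes, equivalent

Both queries return: [(0,), (2.11,), (2.29,), (3.13,)]

Reason: COALESCE vs CASE for NULL handling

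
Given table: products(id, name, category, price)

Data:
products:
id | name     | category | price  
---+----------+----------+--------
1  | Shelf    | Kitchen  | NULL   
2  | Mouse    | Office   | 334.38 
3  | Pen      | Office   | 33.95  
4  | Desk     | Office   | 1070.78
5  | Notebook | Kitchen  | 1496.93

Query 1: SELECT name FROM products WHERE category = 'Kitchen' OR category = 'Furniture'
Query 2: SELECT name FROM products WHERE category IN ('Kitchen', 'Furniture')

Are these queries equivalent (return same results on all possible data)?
Yes, equivalent

Both queries return: [('Notebook',), ('Shelf',)]

Reason: OR vs IN are equivalent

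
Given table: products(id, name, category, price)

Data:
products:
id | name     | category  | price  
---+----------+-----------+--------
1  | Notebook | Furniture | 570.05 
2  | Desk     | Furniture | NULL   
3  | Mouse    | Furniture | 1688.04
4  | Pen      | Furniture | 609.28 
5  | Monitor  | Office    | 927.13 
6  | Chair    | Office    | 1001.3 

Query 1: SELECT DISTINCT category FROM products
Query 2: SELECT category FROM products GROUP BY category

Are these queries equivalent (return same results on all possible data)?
Yes, equivalent

Both queries return: [('Furniture',), ('Office',)]

Reason: Both get unique categorys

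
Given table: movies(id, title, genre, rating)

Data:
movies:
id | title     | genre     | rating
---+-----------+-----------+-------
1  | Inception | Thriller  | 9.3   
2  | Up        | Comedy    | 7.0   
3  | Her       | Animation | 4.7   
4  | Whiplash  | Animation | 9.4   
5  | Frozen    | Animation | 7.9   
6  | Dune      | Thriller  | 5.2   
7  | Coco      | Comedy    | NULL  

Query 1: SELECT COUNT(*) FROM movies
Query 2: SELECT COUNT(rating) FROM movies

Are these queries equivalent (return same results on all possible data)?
No, not equivalent

Query 1 returns: [(7,)]
Query 2 returns: [(6,)]

Reason: COUNT(*) includes NULLs, COUNT(column) excludes them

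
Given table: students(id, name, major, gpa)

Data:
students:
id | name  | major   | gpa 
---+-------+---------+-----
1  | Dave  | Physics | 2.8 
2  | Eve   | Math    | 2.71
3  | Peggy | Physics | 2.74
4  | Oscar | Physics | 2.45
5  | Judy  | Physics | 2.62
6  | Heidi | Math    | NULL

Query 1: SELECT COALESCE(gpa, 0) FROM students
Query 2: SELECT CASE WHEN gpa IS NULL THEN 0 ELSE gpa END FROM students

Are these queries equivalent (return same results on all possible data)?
Yes, equivalent

Both queries return: [(0,), (2.45,), (2.62,), (2.71,), (2.74,), (2.8,)]

Reason: COALESCE vs CASE for NULL handling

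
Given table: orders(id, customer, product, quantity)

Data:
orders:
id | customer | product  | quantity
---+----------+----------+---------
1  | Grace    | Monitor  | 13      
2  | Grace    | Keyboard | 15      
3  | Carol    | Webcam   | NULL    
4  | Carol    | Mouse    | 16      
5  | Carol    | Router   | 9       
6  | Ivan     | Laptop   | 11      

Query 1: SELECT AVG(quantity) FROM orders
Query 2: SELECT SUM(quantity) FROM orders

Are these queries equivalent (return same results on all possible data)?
No, not equivalent

Query 1 returns: [(12.8,)]
Query 2 returns: [(64,)]

Reason: AVG vs SUM give different aggregate values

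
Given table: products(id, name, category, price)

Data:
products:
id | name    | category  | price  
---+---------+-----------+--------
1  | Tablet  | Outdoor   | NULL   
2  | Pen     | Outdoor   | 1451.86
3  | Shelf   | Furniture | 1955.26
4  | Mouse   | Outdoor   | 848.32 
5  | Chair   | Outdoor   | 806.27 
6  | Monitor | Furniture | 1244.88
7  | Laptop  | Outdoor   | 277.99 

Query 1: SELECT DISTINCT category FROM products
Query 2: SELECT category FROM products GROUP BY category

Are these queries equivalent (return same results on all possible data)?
Yes, equivalent

Both queries return: [('Furniture',), ('Outdoor',)]

Reason: Both get unique categorys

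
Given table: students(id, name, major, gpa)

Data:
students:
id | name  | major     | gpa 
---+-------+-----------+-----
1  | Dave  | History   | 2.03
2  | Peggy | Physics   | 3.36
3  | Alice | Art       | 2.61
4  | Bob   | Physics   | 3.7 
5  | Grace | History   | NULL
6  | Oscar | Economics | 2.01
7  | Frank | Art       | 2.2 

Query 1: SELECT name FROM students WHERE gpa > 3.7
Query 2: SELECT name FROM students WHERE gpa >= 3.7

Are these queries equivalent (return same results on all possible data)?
No, not equivalent

Query 1 returns: []
Query 2 returns: [('Bob',)]

Reason: > vs >= gives different results when gpa = 3.7 exists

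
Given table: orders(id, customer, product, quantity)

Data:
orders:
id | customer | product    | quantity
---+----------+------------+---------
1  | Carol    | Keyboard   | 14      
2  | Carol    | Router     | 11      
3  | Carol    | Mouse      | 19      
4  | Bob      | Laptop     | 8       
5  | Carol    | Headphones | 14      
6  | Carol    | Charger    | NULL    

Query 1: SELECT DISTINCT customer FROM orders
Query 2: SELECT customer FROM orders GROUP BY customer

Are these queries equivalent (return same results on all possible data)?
Yes, equivalent

Both queries return: [('Bob',), ('Carol',)]

Reason: Both get unique customers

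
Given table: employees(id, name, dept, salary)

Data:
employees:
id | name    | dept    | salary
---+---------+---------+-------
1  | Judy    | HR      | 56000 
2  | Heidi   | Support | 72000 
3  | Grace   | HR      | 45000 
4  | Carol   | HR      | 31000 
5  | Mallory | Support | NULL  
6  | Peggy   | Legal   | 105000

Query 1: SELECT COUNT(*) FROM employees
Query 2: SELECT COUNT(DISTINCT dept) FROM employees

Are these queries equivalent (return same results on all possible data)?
No, not equivalent

Query 1 returns: [(6,)]
Query 2 returns: [(3,)]

Reason: COUNT(*) counts rows, COUNT(DISTINCT dept) counts unique depts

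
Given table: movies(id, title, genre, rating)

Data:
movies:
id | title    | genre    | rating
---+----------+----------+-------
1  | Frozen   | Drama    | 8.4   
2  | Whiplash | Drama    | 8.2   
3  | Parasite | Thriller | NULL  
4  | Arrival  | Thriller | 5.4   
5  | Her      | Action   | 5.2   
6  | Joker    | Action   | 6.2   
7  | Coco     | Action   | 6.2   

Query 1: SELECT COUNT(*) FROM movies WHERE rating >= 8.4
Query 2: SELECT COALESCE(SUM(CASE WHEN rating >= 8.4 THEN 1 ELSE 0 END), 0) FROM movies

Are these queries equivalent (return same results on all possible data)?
Yes, equivalent

Both queries return: [(1,)]

Reason: COUNT with WHERE vs conditional SUM (COALESCE handles empty-table NULL)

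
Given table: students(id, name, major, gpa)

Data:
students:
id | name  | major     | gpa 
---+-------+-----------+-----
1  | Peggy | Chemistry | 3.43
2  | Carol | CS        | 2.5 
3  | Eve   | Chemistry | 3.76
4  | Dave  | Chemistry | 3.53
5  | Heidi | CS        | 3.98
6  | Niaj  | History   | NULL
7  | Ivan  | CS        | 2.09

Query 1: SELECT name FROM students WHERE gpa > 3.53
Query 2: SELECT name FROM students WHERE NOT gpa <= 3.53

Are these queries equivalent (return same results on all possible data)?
Yes, equivalent

Both queries return: [('Eve',), ('Heidi',)]

Reason: Both filter gpa > 3.53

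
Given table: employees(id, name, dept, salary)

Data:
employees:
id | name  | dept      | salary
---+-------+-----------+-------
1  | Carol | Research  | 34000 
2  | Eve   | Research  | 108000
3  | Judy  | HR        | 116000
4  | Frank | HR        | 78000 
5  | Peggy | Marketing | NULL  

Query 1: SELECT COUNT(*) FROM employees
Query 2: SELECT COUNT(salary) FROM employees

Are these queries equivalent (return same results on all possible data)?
No, not equivalent

Query 1 returns: [(5,)]
Query 2 returns: [(4,)]

Reason: COUNT(*) includes NULLs, COUNT(column) excludes them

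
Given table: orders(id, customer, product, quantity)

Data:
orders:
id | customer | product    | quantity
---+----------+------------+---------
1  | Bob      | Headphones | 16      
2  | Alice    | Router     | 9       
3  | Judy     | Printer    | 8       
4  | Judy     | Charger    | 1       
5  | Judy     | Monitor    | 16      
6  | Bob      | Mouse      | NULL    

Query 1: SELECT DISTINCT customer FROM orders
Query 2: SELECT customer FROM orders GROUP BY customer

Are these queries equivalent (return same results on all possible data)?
Yes, equivalent

Both queries return: [('Alice',), ('Bob',), ('Judy',)]

Reason: Both get unique customers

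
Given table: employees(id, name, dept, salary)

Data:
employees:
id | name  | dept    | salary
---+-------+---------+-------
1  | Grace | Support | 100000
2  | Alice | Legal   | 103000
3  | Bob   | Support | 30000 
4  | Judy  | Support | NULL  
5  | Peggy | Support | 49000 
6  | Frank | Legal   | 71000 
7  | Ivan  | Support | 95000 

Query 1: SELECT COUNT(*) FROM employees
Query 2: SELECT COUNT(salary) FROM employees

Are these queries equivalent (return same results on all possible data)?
No, not equivalent

Query 1 returns: [(7,)]
Query 2 returns: [(6,)]

Reason: COUNT(*) includes NULLs, COUNT(column) excludes them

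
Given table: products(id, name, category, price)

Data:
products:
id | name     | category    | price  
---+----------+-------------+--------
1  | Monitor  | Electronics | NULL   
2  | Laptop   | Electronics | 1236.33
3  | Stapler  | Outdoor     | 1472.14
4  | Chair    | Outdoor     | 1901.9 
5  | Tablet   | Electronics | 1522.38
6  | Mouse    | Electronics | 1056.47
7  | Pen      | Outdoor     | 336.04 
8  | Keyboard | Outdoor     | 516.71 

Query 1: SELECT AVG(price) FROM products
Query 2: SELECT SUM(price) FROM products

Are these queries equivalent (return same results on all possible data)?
No, not equivalent

Query 1 returns: [(1148.8528571428571,)]
Query 2 returns: [(8041.97,)]

Reason: AVG vs SUM give different aggregate values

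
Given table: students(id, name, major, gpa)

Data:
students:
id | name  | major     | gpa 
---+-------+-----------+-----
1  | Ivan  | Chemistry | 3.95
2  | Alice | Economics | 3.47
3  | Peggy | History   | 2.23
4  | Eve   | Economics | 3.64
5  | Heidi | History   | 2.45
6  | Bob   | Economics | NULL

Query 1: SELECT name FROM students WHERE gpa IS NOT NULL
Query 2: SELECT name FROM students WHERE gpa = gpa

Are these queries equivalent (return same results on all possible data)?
Yes, equivalent

Both queries return: [('Alice',), ('Eve',), ('Heidi',), ('Ivan',), ('Peggy',)]

Reason: IS NOT NULL vs self-equality (both exclude NULLs)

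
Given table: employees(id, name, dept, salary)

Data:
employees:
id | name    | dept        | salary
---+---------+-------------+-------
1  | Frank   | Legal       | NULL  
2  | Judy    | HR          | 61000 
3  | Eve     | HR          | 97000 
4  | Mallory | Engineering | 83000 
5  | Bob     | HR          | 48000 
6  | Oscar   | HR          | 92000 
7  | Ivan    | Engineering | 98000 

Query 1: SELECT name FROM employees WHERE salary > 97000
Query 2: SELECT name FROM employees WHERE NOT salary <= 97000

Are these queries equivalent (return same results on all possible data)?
Yes, equivalent

Both queries return: [('Ivan',)]

Reason: Both filter salary > 97000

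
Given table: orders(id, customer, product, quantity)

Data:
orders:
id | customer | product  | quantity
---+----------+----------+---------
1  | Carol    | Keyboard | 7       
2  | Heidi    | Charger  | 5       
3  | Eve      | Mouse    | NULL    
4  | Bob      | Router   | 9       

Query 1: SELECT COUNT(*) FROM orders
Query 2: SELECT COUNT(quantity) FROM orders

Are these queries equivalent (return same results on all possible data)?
No, not equivalent

Query 1 returns: [(4,)]
Query 2 returns: [(3,)]

Reason: COUNT(*) includes NULLs, COUNT(column) excludes them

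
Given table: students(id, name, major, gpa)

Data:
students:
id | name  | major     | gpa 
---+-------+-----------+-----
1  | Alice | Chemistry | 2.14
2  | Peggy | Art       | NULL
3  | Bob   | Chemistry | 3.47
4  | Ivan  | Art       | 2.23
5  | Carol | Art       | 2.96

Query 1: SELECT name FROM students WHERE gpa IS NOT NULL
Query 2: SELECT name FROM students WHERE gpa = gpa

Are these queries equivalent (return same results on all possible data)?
Yes, equivalent

Both queries return: [('Alice',), ('Bob',), ('Carol',), ('Ivan',)]

Reason: IS NOT NULL vs self-equality (both exclude NULLs)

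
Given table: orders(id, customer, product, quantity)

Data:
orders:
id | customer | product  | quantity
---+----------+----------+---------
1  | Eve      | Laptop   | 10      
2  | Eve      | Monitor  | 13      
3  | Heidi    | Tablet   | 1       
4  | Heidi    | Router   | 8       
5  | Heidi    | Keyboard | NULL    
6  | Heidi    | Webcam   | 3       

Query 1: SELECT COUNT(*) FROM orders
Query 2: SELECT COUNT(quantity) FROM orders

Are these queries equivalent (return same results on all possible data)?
No, not equivalent

Query 1 returns: [(6,)]
Query 2 returns: [(5,)]

Reason: COUNT(*) includes NULLs, COUNT(column) excludes them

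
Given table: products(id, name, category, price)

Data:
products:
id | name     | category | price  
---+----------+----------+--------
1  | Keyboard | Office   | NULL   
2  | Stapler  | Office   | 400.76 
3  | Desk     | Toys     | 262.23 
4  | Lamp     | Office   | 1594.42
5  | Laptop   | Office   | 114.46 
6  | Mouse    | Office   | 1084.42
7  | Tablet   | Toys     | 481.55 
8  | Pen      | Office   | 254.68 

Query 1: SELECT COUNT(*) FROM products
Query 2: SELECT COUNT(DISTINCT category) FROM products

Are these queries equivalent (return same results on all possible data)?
No, not equivalent

Query 1 returns: [(8,)]
Query 2 returns: [(2,)]

Reason: COUNT(*) counts rows, COUNT(DISTINCT category) counts unique categorys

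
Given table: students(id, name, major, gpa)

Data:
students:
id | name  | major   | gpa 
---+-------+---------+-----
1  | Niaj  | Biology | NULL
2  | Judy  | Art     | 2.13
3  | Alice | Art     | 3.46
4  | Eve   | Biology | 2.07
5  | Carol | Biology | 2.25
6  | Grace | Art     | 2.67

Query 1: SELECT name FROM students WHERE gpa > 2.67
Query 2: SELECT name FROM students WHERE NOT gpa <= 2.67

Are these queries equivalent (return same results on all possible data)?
Yes, equivalent

Both queries return: [('Alice',)]

Reason: Both filter gpa > 2.67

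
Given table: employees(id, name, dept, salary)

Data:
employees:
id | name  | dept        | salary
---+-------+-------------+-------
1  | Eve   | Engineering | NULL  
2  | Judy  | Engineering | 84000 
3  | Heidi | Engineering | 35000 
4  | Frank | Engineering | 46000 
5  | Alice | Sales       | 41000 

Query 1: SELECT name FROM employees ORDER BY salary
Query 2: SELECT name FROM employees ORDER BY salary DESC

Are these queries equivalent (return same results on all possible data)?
No, not equivalent

Query 1 returns: [('Eve',), ('Heidi',), ('Alice',), ('Frank',), ('Judy',)]
Query 2 returns: [('Judy',), ('Frank',), ('Alice',), ('Heidi',), ('Eve',)]

Reason: ASC vs DESC gives opposite ordering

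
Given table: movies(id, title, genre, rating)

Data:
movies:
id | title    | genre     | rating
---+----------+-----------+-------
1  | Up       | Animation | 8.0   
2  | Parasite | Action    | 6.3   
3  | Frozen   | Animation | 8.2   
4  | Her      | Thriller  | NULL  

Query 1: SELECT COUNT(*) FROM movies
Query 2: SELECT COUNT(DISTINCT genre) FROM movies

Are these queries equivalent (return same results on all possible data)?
No, not equivalent

Query 1 returns: [(4,)]
Query 2 returns: [(3,)]

Reason: COUNT(*) counts rows, COUNT(DISTINCT genre) counts unique genres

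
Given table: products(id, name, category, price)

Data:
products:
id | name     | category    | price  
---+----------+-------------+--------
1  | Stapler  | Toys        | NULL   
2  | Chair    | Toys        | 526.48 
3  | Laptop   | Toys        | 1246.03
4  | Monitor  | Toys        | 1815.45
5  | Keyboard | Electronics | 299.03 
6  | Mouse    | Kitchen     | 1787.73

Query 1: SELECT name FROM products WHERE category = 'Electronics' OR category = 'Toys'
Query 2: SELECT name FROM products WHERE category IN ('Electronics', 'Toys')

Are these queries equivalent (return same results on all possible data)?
Yes, equivalent

Both queries return: [('Chair',), ('Keyboard',), ('Laptop',), ('Monitor',), ('Stapler',)]

Reason: OR vs IN are equivalent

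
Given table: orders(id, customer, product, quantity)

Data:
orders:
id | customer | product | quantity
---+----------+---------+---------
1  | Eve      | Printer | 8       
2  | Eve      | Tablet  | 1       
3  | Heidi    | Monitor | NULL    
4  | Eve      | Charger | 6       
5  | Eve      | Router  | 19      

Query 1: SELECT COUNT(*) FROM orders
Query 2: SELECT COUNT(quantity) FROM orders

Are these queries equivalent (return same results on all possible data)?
No, not equivalent

Query 1 returns: [(5,)]
Query 2 returns: [(4,)]

Reason: COUNT(*) includes NULLs, COUNT(column) excludes them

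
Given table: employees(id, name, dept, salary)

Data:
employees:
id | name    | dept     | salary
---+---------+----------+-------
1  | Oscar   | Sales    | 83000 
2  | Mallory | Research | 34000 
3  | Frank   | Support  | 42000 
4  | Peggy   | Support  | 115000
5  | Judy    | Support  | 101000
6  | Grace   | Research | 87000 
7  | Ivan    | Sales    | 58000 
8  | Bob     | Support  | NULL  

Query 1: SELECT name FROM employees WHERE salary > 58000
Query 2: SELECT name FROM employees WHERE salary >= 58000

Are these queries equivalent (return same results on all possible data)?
No, not equivalent

Query 1 returns: [('Oscar',), ('Peggy',), ('Judy',), ('Grace',)]
Query 2 returns: [('Oscar',), ('Peggy',), ('Judy',), ('Grace',), ('Ivan',)]

Reason: > vs >= gives different results when salary = 58000 exists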